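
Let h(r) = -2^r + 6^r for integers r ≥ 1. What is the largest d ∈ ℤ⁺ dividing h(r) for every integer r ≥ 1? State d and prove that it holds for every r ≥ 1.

Computing the first values: h(1) = 4 and h(2) = 32; gcd(4, 32) = 4, so d ≤ 4.
We prove 4 | -2^r + 6^r for all r ≥ 1 by induction on r.
When r = 1: h(1) = 4 = 4·(1), so 4 | h(1).
For the inductive step, assume it holds for an arbitrary m ≥ 1, i.e. 4 | h(m). Then
6^{m+1} − 2^{m+1} = 6·6^m − 2·2^m = 6·(6^m − 2^m) + (4)·2^m. The first term is divisible by 4 by the inductive hypothesis, and the second term (4)·2^m is divisible by 4 since 4 | 4. Hence 4 | h(m+1).
This completes the induction.
Therefore the largest such d is 4.

d = 4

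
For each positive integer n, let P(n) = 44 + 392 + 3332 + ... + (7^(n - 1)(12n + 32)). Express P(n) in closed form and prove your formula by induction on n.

P(n) = 7^n(2n + 5) - 5

We claim P(n) = 7^n(2n + 5) - 5 for all n ≥ 1.
When n = 1: P(1) = 44, and the closed form gives 44. They agree.
For the inductive step, assume it holds for an arbitrary i ≥ 1, so P(i) = 7^i(2i + 5) - 5.
Then P(i+1) = P(i) + (7^i(12i + 44)) = (7^i(2i + 5) - 5) + (7^i(12i + 44)).
Simplifying, P(i+1) = 14·7^i·i + 49·7^i - 5 = 7^(i+1)(2(i+1) + 5) - 5,
which is the closed form with n = i+1.
Hence, by induction on n, the claim holds for every n ≥ 1.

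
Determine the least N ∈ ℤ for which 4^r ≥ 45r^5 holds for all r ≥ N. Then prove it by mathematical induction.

At r = 11: 4194304 < 7247295, so the inequality fails and N ≥ 12. We prove 4^r ≥ 45r^5 for all r ≥ 12.
When r = 12: 4^r = 16777216 and 45r^5 = 11197440, so 16777216 ≥ 11197440.
Inductive step: assume the claim holds for r = i, so 4^i ≥ 45i^5.
Then 4^(i + 1) = 4·(4^i) ≥ 4·(45i^5).
Also, for i ≥ 12 we have 4·(45i^5) ≥ 45(i+1)^5, since 4 ≥ (1 + 1/i)^5 for all i ≥ 12.
Combining, 4^(i + 1) ≥ 45(i+1)^5.
This completes the induction.
Hence the smallest such N is 12.

N = 12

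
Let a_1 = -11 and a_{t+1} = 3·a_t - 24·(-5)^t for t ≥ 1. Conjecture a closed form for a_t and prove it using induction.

a_t = 3(-5)^t + 4·3^(t - 1)

Computing the first terms: a_1 = -11, a_2 = 87, a_3 = -339. This suggests a_t = 3(-5)^t + 4·3^(t - 1).
Base step (t = 1): the formula gives -11 = -11 = a_1.
Inductive step: suppose the statement holds for some p ≥ 1, so a_p = 3(-5)^p + 4·3^(p - 1).
Then a_{p+1} = 3·a_p - 24·(-5)^p = 3·(3(-5)^p + 4·3^(p - 1)) - 24·(-5)^p = 3(-5)^(p + 1) + 4·3^p = 3(-5)^(p+1) + 4·3^((p+1) - 1),
which is the claimed formula at t = p+1.
By induction, the statement is established for all t ≥ 1.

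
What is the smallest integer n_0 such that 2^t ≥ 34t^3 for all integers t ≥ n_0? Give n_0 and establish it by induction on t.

n_0 = 18

At t = 17: 131072 < 167042, so the inequality fails and n_0 ≥ 18. We prove 2^t ≥ 34t^3 for all t ≥ 18.
When t = 18: 2^t = 262144 and 34t^3 = 198288, so 262144 ≥ 198288.
Inductive step: suppose the statement holds for some m ≥ 18, so 2^m ≥ 34m^3.
Then 2^(m + 1) = 2·(2^m) ≥ 2·(34m^3).
Also, for m ≥ 18 we have 2·(34m^3) ≥ 34(m+1)^3, since 2 ≥ (1 + 1/m)^3 for all m ≥ 18.
Combining, 2^(m + 1) ≥ 34(m+1)^3.
By induction, the statement is established for all t ≥ 18.
Hence the smallest such n_0 is 18.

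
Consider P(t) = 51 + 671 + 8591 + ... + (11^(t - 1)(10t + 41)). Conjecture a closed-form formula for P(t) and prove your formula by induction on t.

P(t) = 11^t(t + 4) - 4

We claim P(t) = 11^t(t + 4) - 4 for all t ≥ 1.
When t = 1: P(1) = 51, and the closed form gives 51. They agree.
For the inductive step, assume it holds for an arbitrary k ≥ 1, so P(k) = 11^k(k + 4) - 4.
Then P(k+1) = P(k) + (11^k(10k + 51)) = (11^k(k + 4) - 4) + (11^k(10k + 51)).
Simplifying, P(k+1) = 11·11^k·k + 55·11^k - 4 = 11^(k+1)((k+1) + 4) - 4,
which is the closed form with t = k+1.
This completes the induction.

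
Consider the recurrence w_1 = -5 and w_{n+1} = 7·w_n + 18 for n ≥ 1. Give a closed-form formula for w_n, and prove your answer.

Computing the first terms: w_1 = -5, w_2 = -17, w_3 = -101. This suggests w_n = -2·7^(n - 1) - 3.
Base step (n = 1): the formula gives -5 = -5 = w_1.
Inductive step: suppose the statement holds for some i ≥ 1, so w_i = -2·7^(i - 1) - 3.
Then w_{i+1} = 7·w_i + 18 = 7·(-2·7^(i - 1) - 3) + 18 = -2·7^i - 3 = -2·7^((i+1) - 1) - 3,
which is the claimed formula at n = i+1.
Hence, by induction on n, the claim holds for every n ≥ 1.

w_n = -2·7^(n - 1) - 3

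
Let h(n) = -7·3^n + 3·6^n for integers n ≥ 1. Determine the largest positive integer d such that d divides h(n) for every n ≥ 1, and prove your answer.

d = 3

Computing the first values: h(1) = -3 and h(2) = 45; gcd(-3, 45) = 3, so d ≤ 3.
We prove 3 | -7·3^n + 3·6^n for all n ≥ 1 by induction on n.
When n = 1: h(1) = -3 = 3·(-1), so 3 | h(1).
Suppose the result is true for n = m, i.e. 3 | h(m). Then
h(m+1) − 6·h(m) = (-7·3^(m+1) + 3·6^(m+1)) − 6·(-7·3^m + 3·6^m) = (-7)·3^m·(3 − 6) = (21)·3^m. Since 3 | h(m) by the inductive hypothesis, 3 | 6·h(m); and 3 | 21 since 21 = 3·7. Therefore 3 | h(m+1).
By the principle of mathematical induction, the result holds for all n ≥ 1.
Therefore the largest such d is 3.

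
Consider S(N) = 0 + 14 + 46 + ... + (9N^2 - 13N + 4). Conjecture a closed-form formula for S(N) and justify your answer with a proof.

S(N) = N(N - 1)(3N + 1)

We claim S(N) = N(N - 1)(3N + 1) for all N ≥ 1.
Base step (N = 1): S(1) = 0, and the closed form gives 0. They agree.
Inductive step: suppose the statement holds for some j ≥ 1, so S(j) = j(3j^2 - 2j - 1).
Then S(j+1) = S(j) + (j(9j + 5)) = (j(3j^2 - 2j - 1)) + (j(9j + 5)).
Simplifying, S(j+1) = j(j + 1)(3j + 4) = (j+1)((j+1) - 1)(3(j+1) + 1),
which is the closed form with N = j+1.
By the principle of mathematical induction, the result holds for all N ≥ 1.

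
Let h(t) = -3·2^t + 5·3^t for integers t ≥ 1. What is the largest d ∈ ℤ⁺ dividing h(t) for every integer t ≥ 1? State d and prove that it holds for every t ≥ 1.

Computing the first values: h(1) = 9 and h(2) = 33; gcd(9, 33) = 3, so d ≤ 3.
We prove 3 | -3·2^t + 5·3^t for all t ≥ 1 by induction on t.
Base case (t = 1): h(1) = 9 = 3·(3), so 3 | h(1).
Inductive step: assume the claim holds for t = j, i.e. 3 | h(j). Then
h(j+1) − 3·h(j) = (-3·2^(j+1) + 5·3^(j+1)) − 3·(-3·2^j + 5·3^j) = (-3)·2^j·(2 − 3) = (3)·2^j. Since 3 | h(j) by the inductive hypothesis, 3 | 3·h(j); and 3 | 3 since 3 = 3·1. Therefore 3 | h(j+1).
This completes the induction.
Therefore the largest such d is 3.

d = 3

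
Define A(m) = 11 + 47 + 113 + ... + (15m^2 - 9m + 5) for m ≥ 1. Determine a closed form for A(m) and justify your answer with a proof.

A(m) = m(5m^2 + 3m + 3)

We claim A(m) = m(5m^2 + 3m + 3) for all m ≥ 1.
Base case (m = 1): A(1) = 11, and the closed form gives 11. They agree.
Inductive step: assume the claim holds for m = r, so A(r) = r(5r^2 + 3r + 3).
Then A(r+1) = A(r) + (15r^2 + 21r + 11) = (r(5r^2 + 3r + 3)) + (15r^2 + 21r + 11).
Simplifying, A(r+1) = (r + 1)(5r^2 + 13r + 11) = (r+1)(5(r+1)^2 + 3(r+1) + 3),
which is the closed form with m = r+1.
Hence, by induction on m, the claim holds for every m ≥ 1.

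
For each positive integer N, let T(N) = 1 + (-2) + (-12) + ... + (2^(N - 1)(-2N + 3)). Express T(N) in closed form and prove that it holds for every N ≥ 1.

We claim T(N) = 2^N(-2N + 5) - 5 for all N ≥ 1.
Base case (N = 1): T(1) = 1, and the closed form gives 1. They agree.
Inductive step: assume the claim holds for N = j, so T(j) = 2^j(-2j + 5) - 5.
Then T(j+1) = T(j) + (2^j(-2j + 1)) = (2^j(-2j + 5) - 5) + (2^j(-2j + 1)).
Simplifying, T(j+1) = -4·2^j·j + 6·2^j - 5 = 2^(j+1)(-2(j+1) + 5) - 5,
which is the closed form with N = j+1.
By the principle of mathematical induction, the result holds for all N ≥ 1.

T(N) = 2^N(-2N + 5) - 5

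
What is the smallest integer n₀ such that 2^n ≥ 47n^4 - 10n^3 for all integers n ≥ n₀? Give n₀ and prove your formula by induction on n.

n₀ = 24

At n = 23: 8388608 < 13030857, so the inequality fails and n₀ ≥ 24. We prove 2^n ≥ 47n^4 - 10n^3 for all n ≥ 24.
When n = 24: 2^n = 16777216 and 47n^4 - 10n^3 = 15455232, so 16777216 ≥ 15455232.
Inductive step: assume the claim holds for n = p, so 2^p ≥ 47p^4 - 10p^3.
Then 2^(p + 1) = 2·(2^p) ≥ 2·(47p^4 - 10p^3).
Also, for p ≥ 24 we have 2·(47p^4 - 10p^3) ≥ 47(p+1)^4 - 10(p+1)^3, since 2·(47p^4 - 10p^3) − (47(p+1)^4 - 10(p+1)^3) = 47p^4 - 198p^3 - 252p^2 - 158p - 37, which is nonnegative for all p ≥ 24.
Combining, 2^(p + 1) ≥ 47(p+1)^4 - 10(p+1)^3.
By the principle of mathematical induction, the result holds for all n ≥ 24.
Hence the smallest such n₀ is 24.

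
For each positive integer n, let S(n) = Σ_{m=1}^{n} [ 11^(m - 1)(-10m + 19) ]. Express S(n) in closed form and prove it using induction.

We claim S(n) = 11^n(-n + 2) - 2 for all n ≥ 1.
When n = 1: S(1) = 9, and the closed form gives 9. They agree.
For the inductive step, assume it holds for an arbitrary m ≥ 1, so S(m) = 11^m(-m + 2) - 2.
Then S(m+1) = S(m) + (11^m(-10m + 9)) = (11^m(-m + 2) - 2) + (11^m(-10m + 9)).
Simplifying, S(m+1) = -11^(m + 1)m + 11^(m + 1) - 2 = 11^(m+1)(-(m+1) + 2) - 2,
which is the closed form with n = m+1.
By the principle of mathematical induction, the result holds for all n ≥ 1.

S(n) = 11^n(-n + 2) - 2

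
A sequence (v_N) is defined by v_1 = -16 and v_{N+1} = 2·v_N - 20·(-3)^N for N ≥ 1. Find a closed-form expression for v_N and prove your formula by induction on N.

v_N = 4(-3)^N - 2^(N + 1)

Computing the first terms: v_1 = -16, v_2 = 28, v_3 = -124. This suggests v_N = 4(-3)^N - 2^(N + 1).
Base case (N = 1): the formula gives -16 = -16 = v_1.
For the inductive step, assume it holds for an arbitrary r ≥ 1, so v_r = 4(-3)^r - 2^(r + 1).
Then v_{r+1} = 2·v_r - 20·(-3)^r = 2·(4(-3)^r - 2^(r + 1)) - 20·(-3)^r = 4(-3)^(r + 1) - 2^(r + 2) = 4(-3)^(r+1) - 2^((r+1) + 1),
which is the claimed formula at N = r+1.
This completes the induction.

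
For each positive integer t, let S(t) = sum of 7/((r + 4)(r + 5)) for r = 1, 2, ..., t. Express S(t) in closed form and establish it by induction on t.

We claim S(t) = 7t/(5(t + 5)) for all t ≥ 1.
For the base case t = 1: S(1) = 7/30, and the closed form gives 7/30. They agree.
Inductive step: suppose the statement holds for some r ≥ 1, so S(r) = 7r/(5(r + 5)).
Then S(r+1) = S(r) + (7/((r + 5)(r + 6))) = (7r/(5(r + 5))) + (7/((r + 5)(r + 6))).
Simplifying, S(r+1) = 7(r + 1)/(5(r + 6)) = 7(r+1)/(5((r+1) + 5)),
which is the closed form with t = r+1.
This completes the induction.

S(t) = 7t/(5(t + 5))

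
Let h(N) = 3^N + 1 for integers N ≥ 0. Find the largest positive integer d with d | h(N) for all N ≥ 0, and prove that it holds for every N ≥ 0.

d = 2

Computing the first values: h(0) = 2 and h(1) = 4; gcd(2, 4) = 2, so d ≤ 2.
We prove 2 | 3^N + 1 for all N ≥ 0 by induction on N.
For the base case N = 0: h(0) = 2 = 2·(1), so 2 | h(0).
Suppose the result is true for N = m, i.e. 2 | h(m). Then
h(m+1) = 3^(m+1) + 1 = 3·(3^m + 1) - 2 = 3·h(m) - 2. The first term is divisible by 2 by the inductive hypothesis, and -2 is divisible by 2. Hence 2 | h(m+1).
This completes the induction.
Therefore the largest such d is 2.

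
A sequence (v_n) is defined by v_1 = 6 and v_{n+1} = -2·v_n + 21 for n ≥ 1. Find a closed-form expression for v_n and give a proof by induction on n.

v_n = -(-2)^(n - 1) + 7

Computing the first terms: v_1 = 6, v_2 = 9, v_3 = 3. This suggests v_n = -(-2)^(n - 1) + 7.
Base case (n = 1): the formula gives 6 = 6 = v_1.
Inductive step: assume the claim holds for n = j, so v_j = -(-2)^(j - 1) + 7.
Then v_{j+1} = -2·v_j + 21 = -2·(-(-2)^(j - 1) + 7) + 21 = -(-2)^j + 7 = -(-2)^((j+1) - 1) + 7,
which is the claimed formula at n = j+1.
Hence, by induction on n, the claim holds for every n ≥ 1.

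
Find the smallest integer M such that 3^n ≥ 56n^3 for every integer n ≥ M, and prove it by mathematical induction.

M = 10

At n = 9: 19683 < 40824, so the inequality fails and M ≥ 10. We prove 3^n ≥ 56n^3 for all n ≥ 10.
Base step (n = 10): 3^n = 59049 and 56n^3 = 56000, so 59049 ≥ 56000.
Inductive step: assume the claim holds for n = m, so 3^m ≥ 56m^3.
Then 3^(m + 1) = 3·(3^m) ≥ 3·(56m^3).
Also, for m ≥ 10 we have 3·(56m^3) ≥ 56(m+1)^3, since 3 ≥ (1 + 1/m)^3 for all m ≥ 10.
Combining, 3^(m + 1) ≥ 56(m+1)^3.
This completes the induction.
Hence the smallest such M is 10.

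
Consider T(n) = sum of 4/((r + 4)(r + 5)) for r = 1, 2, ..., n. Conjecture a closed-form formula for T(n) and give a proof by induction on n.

We claim T(n) = 4n/(5(n + 5)) for all n ≥ 1.
Base step (n = 1): T(1) = 2/15, and the closed form gives 2/15. They agree.
Suppose the result is true for n = r, so T(r) = 4r/(5(r + 5)).
Then T(r+1) = T(r) + (4/((r + 5)(r + 6))) = (4r/(5(r + 5))) + (4/((r + 5)(r + 6))).
Simplifying, T(r+1) = 4(r + 1)/(5(r + 6)) = 4(r+1)/(5((r+1) + 5)),
which is the closed form with n = r+1.
By induction, the statement is established for all n ≥ 1.

T(n) = 4n/(5(n + 5))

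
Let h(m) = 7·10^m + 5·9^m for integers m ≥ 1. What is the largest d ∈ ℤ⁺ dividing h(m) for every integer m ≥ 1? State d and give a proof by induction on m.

d = 5

Computing the first values: h(1) = 115 and h(2) = 1105; gcd(115, 1105) = 5, so d ≤ 5.
We prove 5 | 7·10^m + 5·9^m for all m ≥ 1 by induction on m.
Base step (m = 1): h(1) = 115 = 5·(23), so 5 | h(1).
For the inductive step, assume it holds for an arbitrary p ≥ 1, i.e. 5 | h(p). Then
h(p+1) − 10·h(p) = (7·10^(p+1) + 5·9^(p+1)) − 10·(7·10^p + 5·9^p) = (5)·9^p·(9 − 10) = (-5)·9^p. Since 5 | h(p) by the inductive hypothesis, 5 | 10·h(p); and 5 | -5 since -5 = 5·-1. Therefore 5 | h(p+1).
Hence, by induction on m, the claim holds for every m ≥ 1.
Therefore the largest such d is 5.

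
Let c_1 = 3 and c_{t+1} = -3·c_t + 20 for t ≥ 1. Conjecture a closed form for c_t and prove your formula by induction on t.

c_t = -2(-3)^(t - 1) + 5

Computing the first terms: c_1 = 3, c_2 = 11, c_3 = -13. This suggests c_t = -2(-3)^(t - 1) + 5.
When t = 1: the formula gives 3 = 3 = c_1.
Inductive step: assume the claim holds for t = p, so c_p = -2(-3)^(p - 1) + 5.
Then c_{p+1} = -3·c_p + 20 = -3·(-2(-3)^(p - 1) + 5) + 20 = -2(-3)^p + 5 = -2(-3)^((p+1) - 1) + 5,
which is the claimed formula at t = p+1.
By induction, the statement is established for all t ≥ 1.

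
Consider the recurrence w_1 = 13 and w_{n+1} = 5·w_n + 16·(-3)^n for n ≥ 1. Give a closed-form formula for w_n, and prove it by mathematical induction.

Computing the first terms: w_1 = 13, w_2 = 17, w_3 = 229. This suggests w_n = -2(-3)^n + 7·5^(n - 1).
When n = 1: the formula gives 13 = 13 = w_1.
Inductive step: assume the claim holds for n = m, so w_m = -2(-3)^m + 7·5^(m - 1).
Then w_{m+1} = 5·w_m + 16·(-3)^m = 5·(-2(-3)^m + 7·5^(m - 1)) + 16·(-3)^m = -2(-3)^(m + 1) + 7·5^m = -2(-3)^(m+1) + 7·5^((m+1) - 1),
which is the claimed formula at n = m+1.
By induction, the statement is established for all n ≥ 1.

w_n = -2(-3)^n + 7·5^(n - 1)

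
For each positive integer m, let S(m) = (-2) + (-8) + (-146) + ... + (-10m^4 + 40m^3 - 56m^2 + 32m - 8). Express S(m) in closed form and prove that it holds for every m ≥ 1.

We claim S(m) = -m(2m^4 - 5m^3 + 2m^2 + 2m + 1) for all m ≥ 1.
Base case (m = 1): S(1) = -2, and the closed form gives -2. They agree.
Inductive step: suppose the statement holds for some i ≥ 1, so S(i) = i(-2i^4 + 5i^3 - 2i^2 - 2i - 1).
Then S(i+1) = S(i) + (-10i^4 + 4i^2 - 2) = (i(-2i^4 + 5i^3 - 2i^2 - 2i - 1)) + (-10i^4 + 4i^2 - 2).
Simplifying, S(i+1) = -(i + 1)(2i^4 + 3i^3 - i^2 - i + 2) = -(i+1)(2(i+1)^4 - 5(i+1)^3 + 2(i+1)^2 + 2(i+1) + 1),
which is the closed form with m = i+1.
By the principle of mathematical induction, the result holds for all m ≥ 1.

S(m) = -m(2m^4 - 5m^3 + 2m^2 + 2m + 1)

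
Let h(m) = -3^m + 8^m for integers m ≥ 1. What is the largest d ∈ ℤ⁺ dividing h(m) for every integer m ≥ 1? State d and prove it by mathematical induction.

d = 5

Computing the first values: h(1) = 5 and h(2) = 55; gcd(5, 55) = 5, so d ≤ 5.
We prove 5 | -3^m + 8^m for all m ≥ 1 by induction on m.
Base step (m = 1): h(1) = 5 = 5·(1), so 5 | h(1).
Inductive step: assume the claim holds for m = p, i.e. 5 | h(p). Then
8^{p+1} − 3^{p+1} = 8·8^p − 3·3^p = 8·(8^p − 3^p) + (5)·3^p. The first term is divisible by 5 by the inductive hypothesis, and the second term (5)·3^p is divisible by 5 since 5 | 5. Hence 5 | h(p+1).
By the principle of mathematical induction, the result holds for all m ≥ 1.
Therefore the largest such d is 5.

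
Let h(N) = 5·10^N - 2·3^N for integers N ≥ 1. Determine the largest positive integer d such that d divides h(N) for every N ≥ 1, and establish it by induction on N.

Computing the first values: h(1) = 44 and h(2) = 482; gcd(44, 482) = 2, so d ≤ 2.
We prove 2 | 5·10^N - 2·3^N for all N ≥ 1 by induction on N.
When N = 1: h(1) = 44 = 2·(22), so 2 | h(1).
Suppose the result is true for N = k, i.e. 2 | h(k). Then
h(k+1) − 10·h(k) = (5·10^(k+1) - 2·3^(k+1)) − 10·(5·10^k - 2·3^k) = (-2)·3^k·(3 − 10) = (14)·3^k. Since 2 | h(k) by the inductive hypothesis, 2 | 10·h(k); and 2 | 14 since 14 = 2·7. Therefore 2 | h(k+1).
Hence, by induction on N, the claim holds for every N ≥ 1.
Therefore the largest such d is 2.

d = 2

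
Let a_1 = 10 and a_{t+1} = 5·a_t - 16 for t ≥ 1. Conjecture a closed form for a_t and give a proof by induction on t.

a_t = 6·5^(t - 1) + 4

Computing the first terms: a_1 = 10, a_2 = 34, a_3 = 154. This suggests a_t = 6·5^(t - 1) + 4.
Base step (t = 1): the formula gives 10 = 10 = a_1.
Inductive step: suppose the statement holds for some r ≥ 1, so a_r = 6·5^(r - 1) + 4.
Then a_{r+1} = 5·a_r - 16 = 5·(6·5^(r - 1) + 4) - 16 = 6·5^r + 4 = 6·5^((r+1) - 1) + 4,
which is the claimed formula at t = r+1.
By induction, the statement is established for all t ≥ 1.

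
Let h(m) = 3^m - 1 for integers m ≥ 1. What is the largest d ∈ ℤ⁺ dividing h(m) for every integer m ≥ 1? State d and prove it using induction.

d = 2

Computing the first values: h(1) = 2 and h(2) = 8; gcd(2, 8) = 2, so d ≤ 2.
We prove 2 | 3^m - 1 for all m ≥ 1 by induction on m.
When m = 1: h(1) = 2 = 2·(1), so 2 | h(1).
Inductive step: assume the claim holds for m = k, i.e. 2 | h(k). Then
3^{k+1} − 1^{k+1} = 3·3^k − 1·1^k = 3·(3^k − 1^k) + (2)·1^k. The first term is divisible by 2 by the inductive hypothesis, and the second term (2)·1^k is divisible by 2 since 2 | 2. Hence 2 | h(k+1).
This completes the induction.
Therefore the largest such d is 2.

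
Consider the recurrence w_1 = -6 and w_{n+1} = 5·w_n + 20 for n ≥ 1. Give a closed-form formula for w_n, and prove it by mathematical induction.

w_n = -5^(n - 1) - 5

Computing the first terms: w_1 = -6, w_2 = -10, w_3 = -30. This suggests w_n = -5^(n - 1) - 5.
When n = 1: the formula gives -6 = -6 = w_1.
Inductive step: assume the claim holds for n = k, so w_k = -5^(k - 1) - 5.
Then w_{k+1} = 5·w_k + 20 = 5·(-5^(k - 1) - 5) + 20 = -5^k - 5 = -5^((k+1) - 1) - 5,
which is the claimed formula at n = k+1.
By the principle of mathematical induction, the result holds for all n ≥ 1.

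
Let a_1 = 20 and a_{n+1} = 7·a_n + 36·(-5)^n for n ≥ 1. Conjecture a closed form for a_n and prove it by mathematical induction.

Computing the first terms: a_1 = 20, a_2 = -40, a_3 = 620. This suggests a_n = -3(-5)^n + 5·7^(n - 1).
Base case (n = 1): the formula gives 20 = 20 = a_1.
Inductive step: assume the claim holds for n = r, so a_r = -3(-5)^r + 5·7^(r - 1).
Then a_{r+1} = 7·a_r + 36·(-5)^r = 7·(-3(-5)^r + 5·7^(r - 1)) + 36·(-5)^r = -3(-5)^(r + 1) + 5·7^r = -3(-5)^(r+1) + 5·7^((r+1) - 1),
which is the claimed formula at n = r+1.
By the principle of mathematical induction, the result holds for all n ≥ 1.

a_n = -3(-5)^n + 5·7^(n - 1)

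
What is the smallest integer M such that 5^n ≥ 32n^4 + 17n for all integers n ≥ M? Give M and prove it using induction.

At n = 6: 15625 < 41574, so the inequality fails and M ≥ 7. We prove 5^n ≥ 32n^4 + 17n for all n ≥ 7.
When n = 7: 5^n = 78125 and 32n^4 + 17n = 76951, so 78125 ≥ 76951.
Inductive step: assume the claim holds for n = k, so 5^k ≥ 32k^4 + 17k.
Then 5^(k + 1) = 5·(5^k) ≥ 5·(32k^4 + 17k).
Also, for k ≥ 7 we have 5·(32k^4 + 17k) ≥ 32(k+1)^4 + 17(k+1), since 5·(32k^4 + 17k) − (32(k+1)^4 + 17(k+1)) = 128k^4 - 128k^3 - 192k^2 - 60k - 49, which is nonnegative for all k ≥ 7.
Combining, 5^(k + 1) ≥ 32(k+1)^4 + 17(k+1).
By the principle of mathematical induction, the result holds for all n ≥ 7.
Hence the smallest such M is 7.

M = 7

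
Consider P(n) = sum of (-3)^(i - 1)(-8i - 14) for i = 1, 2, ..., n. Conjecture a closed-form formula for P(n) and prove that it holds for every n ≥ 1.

We claim P(n) = 2(-3)^n(n + 2) - 4 for all n ≥ 1.
Base step (n = 1): P(1) = -22, and the closed form gives -22. They agree.
Suppose the result is true for n = i, so P(i) = 2(-3)^i(i + 2) - 4.
Then P(i+1) = P(i) + ((-3)^i(-8i - 22)) = (2(-3)^i(i + 2) - 4) + ((-3)^i(-8i - 22)).
Simplifying, P(i+1) = -6(-3)^i·i - 18(-3)^i - 4 = 2(-3)^(i+1)((i+1) + 2) - 4,
which is the closed form with n = i+1.
Hence, by induction on n, the claim holds for every n ≥ 1.

P(n) = 2(-3)^n(n + 2) - 4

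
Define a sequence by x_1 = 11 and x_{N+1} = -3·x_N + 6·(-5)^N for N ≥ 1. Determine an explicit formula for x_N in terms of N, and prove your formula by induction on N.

Computing the first terms: x_1 = 11, x_2 = -63, x_3 = 339. This suggests x_N = -4(-3)^(N - 1) - 3(-5)^N.
Base case (N = 1): the formula gives 11 = 11 = x_1.
For the inductive step, assume it holds for an arbitrary m ≥ 1, so x_m = -4(-3)^(m - 1) - 3(-5)^m.
Then x_{m+1} = -3·x_m + 6·(-5)^m = -3·(-4(-3)^(m - 1) - 3(-5)^m) + 6·(-5)^m = -4(-3)^m - 3(-5)^(m + 1) = -4(-3)^((m+1) - 1) - 3(-5)^(m+1),
which is the claimed formula at N = m+1.
Hence, by induction on N, the claim holds for every N ≥ 1.

x_N = -4(-3)^(N - 1) - 3(-5)^N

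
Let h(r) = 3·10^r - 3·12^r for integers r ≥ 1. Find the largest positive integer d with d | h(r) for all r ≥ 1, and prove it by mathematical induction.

d = 6

Computing the first values: h(1) = -6 and h(2) = -132; gcd(-6, -132) = 6, so d ≤ 6.
We prove 6 | 3·10^r - 3·12^r for all r ≥ 1 by induction on r.
Base case (r = 1): h(1) = -6 = 6·(-1), so 6 | h(1).
For the inductive step, assume it holds for an arbitrary m ≥ 1, i.e. 6 | h(m). Then
h(m+1) − 12·h(m) = (3·10^(m+1) - 3·12^(m+1)) − 12·(3·10^m - 3·12^m) = (3)·10^m·(10 − 12) = (-6)·10^m. Since 6 | h(m) by the inductive hypothesis, 6 | 12·h(m); and 6 | -6 since -6 = 6·-1. Therefore 6 | h(m+1).
By induction, the statement is established for all r ≥ 1.
Therefore the largest such d is 6.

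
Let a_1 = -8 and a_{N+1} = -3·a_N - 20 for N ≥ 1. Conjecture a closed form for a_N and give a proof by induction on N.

a_N = (-3)^N - 5

Computing the first terms: a_1 = -8, a_2 = 4, a_3 = -32. This suggests a_N = (-3)^N - 5.
When N = 1: the formula gives -8 = -8 = a_1.
Inductive step: suppose the statement holds for some j ≥ 1, so a_j = (-3)^j - 5.
Then a_{j+1} = -3·a_j - 20 = -3·((-3)^j - 5) - 20 = (-3)^(j + 1) - 5,
which is the claimed formula at N = j+1.
This completes the induction.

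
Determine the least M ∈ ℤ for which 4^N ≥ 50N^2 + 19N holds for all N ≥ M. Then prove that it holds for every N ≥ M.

M = 6

At N = 5: 1024 < 1345, so the inequality fails and M ≥ 6. We prove 4^N ≥ 50N^2 + 19N for all N ≥ 6.
When N = 6: 4^N = 4096 and 50N^2 + 19N = 1914, so 4096 ≥ 1914.
For the inductive step, assume it holds for an arbitrary j ≥ 6, so 4^j ≥ 50j^2 + 19j.
Then 4^(j + 1) = 4·(4^j) ≥ 4·(50j^2 + 19j).
Also, for j ≥ 6 we have 4·(50j^2 + 19j) ≥ 50(j+1)^2 + 19(j+1), since 4·(50j^2 + 19j) − (50(j+1)^2 + 19(j+1)) = 150j^2 - 43j - 69, which is nonnegative for all j ≥ 6.
Combining, 4^(j + 1) ≥ 50(j+1)^2 + 19(j+1).
Hence, by induction on N, the claim holds for every N ≥ 6.
Hence the smallest such M is 6.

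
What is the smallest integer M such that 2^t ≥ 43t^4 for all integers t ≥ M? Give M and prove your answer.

At t = 23: 8388608 < 12033163, so the inequality fails and M ≥ 24. We prove 2^t ≥ 43t^4 for all t ≥ 24.
For the base case t = 24: 2^t = 16777216 and 43t^4 = 14266368, so 16777216 ≥ 14266368.
Suppose the result is true for t = m, so 2^m ≥ 43m^4.
Then 2^(m + 1) = 2·(2^m) ≥ 2·(43m^4).
Also, for m ≥ 24 we have 2·(43m^4) ≥ 43(m+1)^4, since 2 ≥ (1 + 1/m)^4 for all m ≥ 24.
Combining, 2^(m + 1) ≥ 43(m+1)^4.
By the principle of mathematical induction, the result holds for all t ≥ 24.
Hence the smallest such M is 24.

M = 24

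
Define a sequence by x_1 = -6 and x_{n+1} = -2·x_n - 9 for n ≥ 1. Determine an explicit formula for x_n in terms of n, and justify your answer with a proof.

Computing the first terms: x_1 = -6, x_2 = 3, x_3 = -15. This suggests x_n = -3(-2)^(n - 1) - 3.
When n = 1: the formula gives -6 = -6 = x_1.
Inductive step: suppose the statement holds for some m ≥ 1, so x_m = -3(-2)^(m - 1) - 3.
Then x_{m+1} = -2·x_m - 9 = -2·(-3(-2)^(m - 1) - 3) - 9 = -3(-2)^m - 3 = -3(-2)^((m+1) - 1) - 3,
which is the claimed formula at n = m+1.
By the principle of mathematical induction, the result holds for all n ≥ 1.

x_n = -3(-2)^(n - 1) - 3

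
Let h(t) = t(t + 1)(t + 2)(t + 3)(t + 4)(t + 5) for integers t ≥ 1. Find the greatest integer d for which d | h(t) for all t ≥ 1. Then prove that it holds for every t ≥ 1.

d = 720

Computing the first values: h(1) = 720 and h(2) = 5040; gcd(720, 5040) = 720, so d ≤ 720.
We prove 720 | t(t + 1)(t + 2)(t + 3)(t + 4)(t + 5) for all t ≥ 1 by induction on t.
When t = 1: h(1) = 720 = 720·(1), so 720 | h(1).
Suppose the result is true for t = j, i.e. 720 | h(j). Then
h(j+1) − h(j) = (j+1)·(j+2)·(j+3)·(j+4)·(j+5)·(j+6) − j·(j+1)·(j+2)·(j+3)·(j+4)·(j+5) = (j+1)·(j+2)·(j+3)·(j+4)·(j+5)·[(j+6) − j] = 6·(j+1)·(j+2)·(j+3)·(j+4)·(j+5). The product of 5 consecutive integers is divisible by (5)! = 120, so h(j+1) − h(j) is divisible by 6·120 = 720. By the inductive hypothesis 720 | h(j), hence 720 | h(j+1).
By the principle of mathematical induction, the result holds for all t ≥ 1.
Therefore the largest such d is 720.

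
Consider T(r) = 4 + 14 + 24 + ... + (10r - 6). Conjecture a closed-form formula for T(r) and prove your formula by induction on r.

We claim T(r) = r(5r - 1) for all r ≥ 1.
Base case (r = 1): T(1) = 4, and the closed form gives 4. They agree.
Suppose the result is true for r = p, so T(p) = p(5p - 1).
Then T(p+1) = T(p) + (10p + 4) = (p(5p - 1)) + (10p + 4).
Simplifying, T(p+1) = (p + 1)(5p + 4) = (p+1)(5(p+1) - 1),
which is the closed form with r = p+1.
By induction, the statement is established for all r ≥ 1.

T(r) = r(5r - 1)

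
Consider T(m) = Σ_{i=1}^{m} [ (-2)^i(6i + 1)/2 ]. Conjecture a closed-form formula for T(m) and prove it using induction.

We claim T(m) = (-2)^m(2m + 1) - 1 for all m ≥ 1.
For the base case m = 1: T(1) = -7, and the closed form gives -7. They agree.
Suppose the result is true for m = i, so T(i) = (-2)^i(2i + 1) - 1.
Then T(i+1) = T(i) + ((-2)^i(-6i - 7)) = ((-2)^i(2i + 1) - 1) + ((-2)^i(-6i - 7)).
Simplifying, T(i+1) = -4(-2)^i·i - 6(-2)^i - 1 = (-2)^(i+1)(2(i+1) + 1) - 1,
which is the closed form with m = i+1.
By induction, the statement is established for all m ≥ 1.

T(m) = (-2)^m(2m + 1) - 1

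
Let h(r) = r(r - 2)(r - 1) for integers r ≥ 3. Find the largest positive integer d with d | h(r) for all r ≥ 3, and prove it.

d = 6

Computing the first values: h(3) = 6 and h(4) = 24; gcd(6, 24) = 6, so d ≤ 6.
We prove 6 | r(r - 2)(r - 1) for all r ≥ 3 by induction on r.
For the base case r = 3: h(3) = 6 = 6·(1), so 6 | h(3).
Inductive step: suppose the statement holds for some j ≥ 3, i.e. 6 | h(j). Then
h(j+1) − h(j) = (j-1)·j·(j+1) − (j-2)·(j-1)·j = (j-1)·j·[(j+1) − (j-2)] = 3·(j-1)·j. The product of 2 consecutive integers is divisible by (2)! = 2, so h(j+1) − h(j) is divisible by 3·2 = 6. By the inductive hypothesis 6 | h(j), hence 6 | h(j+1).
Hence, by induction on r, the claim holds for every r ≥ 3.
Therefore the largest such d is 6.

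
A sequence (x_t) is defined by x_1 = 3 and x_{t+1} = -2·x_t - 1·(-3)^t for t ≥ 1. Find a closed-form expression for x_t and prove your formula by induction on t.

x_t = -3(-2)^t + (-3)^t

Computing the first terms: x_1 = 3, x_2 = -3, x_3 = -3. This suggests x_t = -3(-2)^t + (-3)^t.
Base case (t = 1): the formula gives 3 = 3 = x_1.
Inductive step: suppose the statement holds for some p ≥ 1, so x_p = -3(-2)^p + (-3)^p.
Then x_{p+1} = -2·x_p - 1·(-3)^p = -2·(-3(-2)^p + (-3)^p) - 1·(-3)^p = -3(-2)^(p + 1) + (-3)^(p + 1),
which is the claimed formula at t = p+1.
Hence, by induction on t, the claim holds for every t ≥ 1.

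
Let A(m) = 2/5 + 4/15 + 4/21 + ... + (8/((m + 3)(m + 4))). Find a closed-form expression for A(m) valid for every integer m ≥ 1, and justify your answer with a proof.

A(m) = 2m/(m + 4)

We claim A(m) = 2m/(m + 4) for all m ≥ 1.
For the base case m = 1: A(1) = 2/5, and the closed form gives 2/5. They agree.
Inductive step: assume the claim holds for m = i, so A(i) = 2i/(i + 4).
Then A(i+1) = A(i) + (8/((i + 4)(i + 5))) = (2i/(i + 4)) + (8/((i + 4)(i + 5))).
Simplifying, A(i+1) = 2(i + 1)/(i + 5) = 2(i+1)/((i+1) + 4),
which is the closed form with m = i+1.
Hence, by induction on m, the claim holds for every m ≥ 1.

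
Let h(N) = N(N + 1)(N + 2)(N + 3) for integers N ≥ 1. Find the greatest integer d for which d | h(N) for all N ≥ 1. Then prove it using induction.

d = 24

Computing the first values: h(1) = 24 and h(2) = 120; gcd(24, 120) = 24, so d ≤ 24.
We prove 24 | N(N + 1)(N + 2)(N + 3) for all N ≥ 1 by induction on N.
Base case (N = 1): h(1) = 24 = 24·(1), so 24 | h(1).
Inductive step: assume the claim holds for N = k, i.e. 24 | h(k). Then
h(k+1) − h(k) = (k+1)·(k+2)·(k+3)·(k+4) − k·(k+1)·(k+2)·(k+3) = (k+1)·(k+2)·(k+3)·[(k+4) − k] = 4·(k+1)·(k+2)·(k+3). The product of 3 consecutive integers is divisible by (3)! = 6, so h(k+1) − h(k) is divisible by 4·6 = 24. By the inductive hypothesis 24 | h(k), hence 24 | h(k+1).
By the principle of mathematical induction, the result holds for all N ≥ 1.
Therefore the largest such d is 24.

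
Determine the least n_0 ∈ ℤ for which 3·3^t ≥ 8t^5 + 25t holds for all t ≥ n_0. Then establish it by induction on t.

n_0 = 13

At t = 12: 1594323 < 1990956, so the inequality fails and n_0 ≥ 13. We prove 3·3^t ≥ 8t^5 + 25t for all t ≥ 13.
For the base case t = 13: 3·3^t = 4782969 and 8t^5 + 25t = 2970669, so 4782969 ≥ 2970669.
Inductive step: suppose the statement holds for some i ≥ 13, so 3·3^i ≥ 8i^5 + 25i.
Then 3·3^(i + 1) = 3·(3·3^i) ≥ 3·(8i^5 + 25i).
Also, for i ≥ 13 we have 3·(8i^5 + 25i) ≥ 8(i+1)^5 + 25(i+1), since 3·(8i^5 + 25i) − (8(i+1)^5 + 25(i+1)) = 16i^5 - 40i^4 - 80i^3 - 80i^2 + 10i - 33, which is nonnegative for all i ≥ 13.
Combining, 3·3^(i + 1) ≥ 8(i+1)^5 + 25(i+1).
By induction, the statement is established for all t ≥ 13.
Hence the smallest such n_0 is 13.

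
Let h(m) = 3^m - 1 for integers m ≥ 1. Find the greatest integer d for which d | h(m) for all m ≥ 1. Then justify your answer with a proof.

Computing the first values: h(1) = 2 and h(2) = 8; gcd(2, 8) = 2, so d ≤ 2.
We prove 2 | 3^m - 1 for all m ≥ 1 by induction on m.
Base step (m = 1): h(1) = 2 = 2·(1), so 2 | h(1).
Inductive step: assume the claim holds for m = i, i.e. 2 | h(i). Then
3^{i+1} − 1^{i+1} = 3·3^i − 1·1^i = 3·(3^i − 1^i) + (2)·1^i. The first term is divisible by 2 by the inductive hypothesis, and the second term (2)·1^i is divisible by 2 since 2 | 2. Hence 2 | h(i+1).
By induction, the statement is established for all m ≥ 1.
Therefore the largest such d is 2.

d = 2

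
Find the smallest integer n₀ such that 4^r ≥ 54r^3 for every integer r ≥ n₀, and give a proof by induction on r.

n₀ = 8

At r = 7: 16384 < 18522, so the inequality fails and n₀ ≥ 8. We prove 4^r ≥ 54r^3 for all r ≥ 8.
Base step (r = 8): 4^r = 65536 and 54r^3 = 27648, so 65536 ≥ 27648.
Inductive step: suppose the statement holds for some i ≥ 8, so 4^i ≥ 54i^3.
Then 4^(i + 1) = 4·(4^i) ≥ 4·(54i^3).
Also, for i ≥ 8 we have 4·(54i^3) ≥ 54(i+1)^3, since 4 ≥ (1 + 1/i)^3 for all i ≥ 8.
Combining, 4^(i + 1) ≥ 54(i+1)^3.
Hence, by induction on r, the claim holds for every r ≥ 8.
Hence the smallest such n₀ is 8.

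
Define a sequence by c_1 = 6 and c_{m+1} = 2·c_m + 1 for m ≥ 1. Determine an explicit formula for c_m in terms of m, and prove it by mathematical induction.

c_m = 7·2^(m - 1) - 1

Computing the first terms: c_1 = 6, c_2 = 13, c_3 = 27. This suggests c_m = 7·2^(m - 1) - 1.
Base case (m = 1): the formula gives 6 = 6 = c_1.
Inductive step: assume the claim holds for m = r, so c_r = 7·2^(r - 1) - 1.
Then c_{r+1} = 2·c_r + 1 = 2·(7·2^(r - 1) - 1) + 1 = 7·2^r - 1 = 7·2^((r+1) - 1) - 1,
which is the claimed formula at m = r+1.
This completes the induction.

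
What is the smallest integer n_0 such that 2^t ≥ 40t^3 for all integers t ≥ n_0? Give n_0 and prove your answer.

At t = 17: 131072 < 196520, so the inequality fails and n_0 ≥ 18. We prove 2^t ≥ 40t^3 for all t ≥ 18.
For the base case t = 18: 2^t = 262144 and 40t^3 = 233280, so 262144 ≥ 233280.
Suppose the result is true for t = j, so 2^j ≥ 40j^3.
Then 2^(j + 1) = 2·(2^j) ≥ 2·(40j^3).
Also, for j ≥ 18 we have 2·(40j^3) ≥ 40(j+1)^3, since 2 ≥ (1 + 1/j)^3 for all j ≥ 18.
Combining, 2^(j + 1) ≥ 40(j+1)^3.
Hence, by induction on t, the claim holds for every t ≥ 18.
Hence the smallest such n_0 is 18.

n_0 = 18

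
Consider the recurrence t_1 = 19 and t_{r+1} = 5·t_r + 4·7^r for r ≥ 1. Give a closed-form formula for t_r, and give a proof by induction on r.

t_r = 5^r + 2·7^r

Computing the first terms: t_1 = 19, t_2 = 123, t_3 = 811. This suggests t_r = 5^r + 2·7^r.
Base step (r = 1): the formula gives 19 = 19 = t_1.
Suppose the result is true for r = m, so t_m = 5^m + 2·7^m.
Then t_{m+1} = 5·t_m + 4·7^m = 5·(5^m + 2·7^m) + 4·7^m = 5^(m + 1) + 2·7^(m + 1),
which is the claimed formula at r = m+1.
By induction, the statement is established for all r ≥ 1.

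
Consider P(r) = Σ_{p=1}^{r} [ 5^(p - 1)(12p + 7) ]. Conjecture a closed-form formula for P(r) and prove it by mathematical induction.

P(r) = 5^r(3r + 1) - 1

We claim P(r) = 5^r(3r + 1) - 1 for all r ≥ 1.
For the base case r = 1: P(1) = 19, and the closed form gives 19. They agree.
Inductive step: suppose the statement holds for some p ≥ 1, so P(p) = 5^p(3p + 1) - 1.
Then P(p+1) = P(p) + (5^p(12p + 19)) = (5^p(3p + 1) - 1) + (5^p(12p + 19)).
Simplifying, P(p+1) = 15·5^p·p + 20·5^p - 1 = 5^(p+1)(3(p+1) + 1) - 1,
which is the closed form with r = p+1.
This completes the induction.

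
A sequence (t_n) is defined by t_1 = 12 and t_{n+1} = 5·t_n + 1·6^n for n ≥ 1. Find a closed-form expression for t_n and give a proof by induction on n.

t_n = 6·5^(n - 1) + 6^n

Computing the first terms: t_1 = 12, t_2 = 66, t_3 = 366. This suggests t_n = 6·5^(n - 1) + 6^n.
For the base case n = 1: the formula gives 12 = 12 = t_1.
Suppose the result is true for n = i, so t_i = 6·5^(i - 1) + 6^i.
Then t_{i+1} = 5·t_i + 1·6^i = 5·(6·5^(i - 1) + 6^i) + 1·6^i = 6·5^i + 6^(i + 1) = 6·5^((i+1) - 1) + 6^(i+1),
which is the claimed formula at n = i+1.
By the principle of mathematical induction, the result holds for all n ≥ 1.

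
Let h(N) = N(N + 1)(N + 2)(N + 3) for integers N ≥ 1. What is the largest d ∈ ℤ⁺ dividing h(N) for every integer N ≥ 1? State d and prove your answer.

d = 24

Computing the first values: h(1) = 24 and h(2) = 120; gcd(24, 120) = 24, so d ≤ 24.
We prove 24 | N(N + 1)(N + 2)(N + 3) for all N ≥ 1 by induction on N.
When N = 1: h(1) = 24 = 24·(1), so 24 | h(1).
For the inductive step, assume it holds for an arbitrary i ≥ 1, i.e. 24 | h(i). Then
h(i+1) − h(i) = (i+1)·(i+2)·(i+3)·(i+4) − i·(i+1)·(i+2)·(i+3) = (i+1)·(i+2)·(i+3)·[(i+4) − i] = 4·(i+1)·(i+2)·(i+3). The product of 3 consecutive integers is divisible by (3)! = 6, so h(i+1) − h(i) is divisible by 4·6 = 24. By the inductive hypothesis 24 | h(i), hence 24 | h(i+1).
Hence, by induction on N, the claim holds for every N ≥ 1.
Therefore the largest such d is 24.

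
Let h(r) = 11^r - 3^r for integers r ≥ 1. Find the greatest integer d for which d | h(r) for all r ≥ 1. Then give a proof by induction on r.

Computing the first values: h(1) = 8 and h(2) = 112; gcd(8, 112) = 8, so d ≤ 8.
We prove 8 | 11^r - 3^r for all r ≥ 1 by induction on r.
Base case (r = 1): h(1) = 8 = 8·(1), so 8 | h(1).
Inductive step: assume the claim holds for r = i, i.e. 8 | h(i). Then
11^{i+1} − 3^{i+1} = 11·11^i − 3·3^i = 11·(11^i − 3^i) + (8)·3^i. The first term is divisible by 8 by the inductive hypothesis, and the second term (8)·3^i is divisible by 8 since 8 | 8. Hence 8 | h(i+1).
This completes the induction.
Therefore the largest such d is 8.

d = 8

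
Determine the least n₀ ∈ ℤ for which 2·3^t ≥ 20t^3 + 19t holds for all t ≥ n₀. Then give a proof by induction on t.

n₀ = 8

At t = 7: 4374 < 6993, so the inequality fails and n₀ ≥ 8. We prove 2·3^t ≥ 20t^3 + 19t for all t ≥ 8.
Base case (t = 8): 2·3^t = 13122 and 20t^3 + 19t = 10392, so 13122 ≥ 10392.
For the inductive step, assume it holds for an arbitrary m ≥ 8, so 2·3^m ≥ 20m^3 + 19m.
Then 2·3^(m + 1) = 3·(2·3^m) ≥ 3·(20m^3 + 19m).
Also, for m ≥ 8 we have 3·(20m^3 + 19m) ≥ 20(m+1)^3 + 19(m+1), since 3·(20m^3 + 19m) − (20(m+1)^3 + 19(m+1)) = 40m^3 - 60m^2 - 22m - 39, which is nonnegative for all m ≥ 8.
Combining, 2·3^(m + 1) ≥ 20(m+1)^3 + 19(m+1).
This completes the induction.
Hence the smallest such n₀ is 8.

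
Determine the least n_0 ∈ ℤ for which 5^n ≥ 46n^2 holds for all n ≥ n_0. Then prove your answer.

n_0 = 5

At n = 4: 625 < 736, so the inequality fails and n_0 ≥ 5. We prove 5^n ≥ 46n^2 for all n ≥ 5.
Base case (n = 5): 5^n = 3125 and 46n^2 = 1150, so 3125 ≥ 1150.
For the inductive step, assume it holds for an arbitrary i ≥ 5, so 5^i ≥ 46i^2.
Then 5^(i + 1) = 5·(5^i) ≥ 5·(46i^2).
Also, for i ≥ 5 we have 5·(46i^2) ≥ 46(i+1)^2, since 5 ≥ (1 + 1/i)^2 for all i ≥ 5.
Combining, 5^(i + 1) ≥ 46(i+1)^2.
This completes the induction.
Hence the smallest such n_0 is 5.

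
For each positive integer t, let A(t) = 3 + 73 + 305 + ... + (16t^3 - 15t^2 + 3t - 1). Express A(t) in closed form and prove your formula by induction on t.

A(t) = t(4t^3 + 3t^2 - 2t - 2)

We claim A(t) = t(4t^3 + 3t^2 - 2t - 2) for all t ≥ 1.
When t = 1: A(1) = 3, and the closed form gives 3. They agree.
Inductive step: assume the claim holds for t = k, so A(k) = k(4k^3 + 3k^2 - 2k - 2).
Then A(k+1) = A(k) + (16k^3 + 33k^2 + 21k + 3) = (k(4k^3 + 3k^2 - 2k - 2)) + (16k^3 + 33k^2 + 21k + 3).
Simplifying, A(k+1) = (k + 1)(4k^3 + 15k^2 + 16k + 3) = (k+1)(4(k+1)^3 + 3(k+1)^2 - 2(k+1) - 2),
which is the closed form with t = k+1.
By the principle of mathematical induction, the result holds for all t ≥ 1.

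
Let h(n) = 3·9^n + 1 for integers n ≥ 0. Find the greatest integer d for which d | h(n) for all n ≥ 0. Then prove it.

d = 4

Computing the first values: h(0) = 4 and h(1) = 28; gcd(4, 28) = 4, so d ≤ 4.
We prove 4 | 3·9^n + 1 for all n ≥ 0 by induction on n.
Base step (n = 0): h(0) = 4 = 4·(1), so 4 | h(0).
Inductive step: suppose the statement holds for some k ≥ 0, i.e. 4 | h(k). Then
h(k+1) = 3·9^(k+1) + 1 = 9·(3·9^k + 1) - 8 = 9·h(k) - 8. The first term is divisible by 4 by the inductive hypothesis, and -8 is divisible by 4. Hence 4 | h(k+1).
By induction, the statement is established for all n ≥ 0.
Therefore the largest such d is 4.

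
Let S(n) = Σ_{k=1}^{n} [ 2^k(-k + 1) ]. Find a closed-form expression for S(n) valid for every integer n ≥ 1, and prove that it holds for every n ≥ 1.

We claim S(n) = 2·2^n(-n + 2) - 4 for all n ≥ 1.
When n = 1: S(1) = 0, and the closed form gives 0. They agree.
Inductive step: assume the claim holds for n = k, so S(k) = 2·2^k(-k + 2) - 4.
Then S(k+1) = S(k) + (-2^(k + 1)k) = (2·2^k(-k + 2) - 4) + (-2^(k + 1)k).
Simplifying, S(k+1) = -4·2^k·k + 4·2^k - 4 = 2·2^(k+1)(-(k+1) + 2) - 4,
which is the closed form with n = k+1.
This completes the induction.

S(n) = 2·2^n(-n + 2) - 4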